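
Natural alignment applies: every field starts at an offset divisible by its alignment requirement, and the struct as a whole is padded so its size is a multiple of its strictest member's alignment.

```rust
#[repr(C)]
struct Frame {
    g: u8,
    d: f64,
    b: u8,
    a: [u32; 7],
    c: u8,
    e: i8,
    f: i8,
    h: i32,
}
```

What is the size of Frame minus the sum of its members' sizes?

11

0..1  g  (1B, 1-aligned)
1..8  -- padding (7B)
8..16  d  (8B, 8-aligned)
16..17  b  (1B, 1-aligned)
17..20  -- padding (3B)
20..48  a  (28B, 4-aligned)
48..49  c  (1B, 1-aligned)
49..50  e  (1B, 1-aligned)
50..51  f  (1B, 1-aligned)
51..52  -- padding (1B)
52..56  h  (4B, 4-aligned)
sizeof = 56, alignof = 8
data bytes 45, size 56 → padding 11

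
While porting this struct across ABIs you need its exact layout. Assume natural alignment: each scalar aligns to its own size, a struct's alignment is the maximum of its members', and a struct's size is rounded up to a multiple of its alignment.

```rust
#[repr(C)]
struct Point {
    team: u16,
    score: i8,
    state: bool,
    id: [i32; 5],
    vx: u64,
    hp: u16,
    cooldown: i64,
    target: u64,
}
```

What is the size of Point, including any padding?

0..2  team  (2B, 2-aligned)
2..3  score  (1B, 1-aligned)
3..4  state  (1B, 1-aligned)
4..24  id  (20B, 4-aligned)
24..32  vx  (8B, 8-aligned)
32..34  hp  (2B, 2-aligned)
34..40  -- padding (6B)
40..48  cooldown  (8B, 8-aligned)
48..56  target  (8B, 8-aligned)
sizeof = 56, alignof = 8

56 bytes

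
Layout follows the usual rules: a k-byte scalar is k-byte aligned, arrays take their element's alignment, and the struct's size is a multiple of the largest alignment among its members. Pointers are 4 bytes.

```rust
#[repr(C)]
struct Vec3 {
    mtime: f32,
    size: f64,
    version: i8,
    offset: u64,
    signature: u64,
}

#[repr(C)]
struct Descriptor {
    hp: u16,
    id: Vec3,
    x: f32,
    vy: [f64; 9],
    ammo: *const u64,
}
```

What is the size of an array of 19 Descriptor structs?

Vec3: 0..4  mtime  (4B, 4-aligned); 4..8  -- padding (4B); 8..16  size  (8B, 8-aligned); 16..17  version  (1B, 1-aligned); 17..24  -- padding (7B); 24..32  offset  (8B, 8-aligned); 32..40  signature  (8B, 8-aligned); sizeof = 40, alignof = 8
0..2  hp  (2B, 2-aligned)
2..8  -- padding (6B)
8..48  id  (40B, 8-aligned)
48..52  x  (4B, 4-aligned)
52..56  -- padding (4B)
56..128  vy  (72B, 8-aligned)
128..132  ammo  (4B, 4-aligned)
132..136  -- tail padding (4B)
sizeof = 136, alignof = 8
array of 19: 19 × 136 = 2584

2584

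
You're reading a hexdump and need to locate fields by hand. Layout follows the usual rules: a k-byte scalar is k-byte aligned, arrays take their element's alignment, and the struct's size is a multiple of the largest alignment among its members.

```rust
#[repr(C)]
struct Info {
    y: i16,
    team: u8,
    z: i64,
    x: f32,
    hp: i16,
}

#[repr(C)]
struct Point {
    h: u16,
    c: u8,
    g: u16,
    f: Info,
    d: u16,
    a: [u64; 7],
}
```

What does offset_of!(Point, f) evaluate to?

Info: 0..2  y  (2B, 2-aligned); 2..3  team  (1B, 1-aligned); 3..8  -- padding (5B); 8..16  z  (8B, 8-aligned); 16..20  x  (4B, 4-aligned); 20..22  hp  (2B, 2-aligned); 22..24  -- tail padding (2B); sizeof = 24, alignof = 8
0..2  h  (2B, 2-aligned)
2..3  c  (1B, 1-aligned)
3..4  -- padding (1B)
4..6  g  (2B, 2-aligned)
6..8  -- padding (2B)
8..32  f  (24B, 8-aligned)

8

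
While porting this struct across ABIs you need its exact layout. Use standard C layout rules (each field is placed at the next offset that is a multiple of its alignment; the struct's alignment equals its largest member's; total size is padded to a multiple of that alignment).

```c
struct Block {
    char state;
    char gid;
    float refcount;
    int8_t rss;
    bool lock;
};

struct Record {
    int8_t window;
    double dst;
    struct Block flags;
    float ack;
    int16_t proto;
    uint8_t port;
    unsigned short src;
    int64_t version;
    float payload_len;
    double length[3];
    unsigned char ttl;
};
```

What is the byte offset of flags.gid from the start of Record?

Block: @0: state [1B, align 1] → 1; @1: gid [1B, align 1] → 2; +2 pad (align 4); @4: refcount [4B, align 4] → 8; @8: rss [1B, align 1] → 9; @9: lock [1B, align 1] → 10; +2 tail pad (align 4); size 12, align 4
@0: window [1B, align 1] → 1
+7 pad (align 8)
@8: dst [8B, align 8] → 16
@16: flags [12B, align 4] → 28
within Block: gid at 1
16 + 1 = 17

17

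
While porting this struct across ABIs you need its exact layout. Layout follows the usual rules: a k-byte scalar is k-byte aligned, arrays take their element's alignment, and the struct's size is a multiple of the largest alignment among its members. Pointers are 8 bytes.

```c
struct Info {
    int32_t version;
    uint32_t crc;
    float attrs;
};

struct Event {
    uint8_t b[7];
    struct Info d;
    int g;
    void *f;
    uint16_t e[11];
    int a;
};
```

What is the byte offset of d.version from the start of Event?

Info: 0..4  version  (4B, 4-aligned); 4..8  crc  (4B, 4-aligned); 8..12  attrs  (4B, 4-aligned); sizeof = 12, alignof = 4
0..7  b  (7B, 1-aligned)
7..8  -- padding (1B)
8..20  d  (12B, 4-aligned)
within Info: version at 0
8 + 0 = 8

8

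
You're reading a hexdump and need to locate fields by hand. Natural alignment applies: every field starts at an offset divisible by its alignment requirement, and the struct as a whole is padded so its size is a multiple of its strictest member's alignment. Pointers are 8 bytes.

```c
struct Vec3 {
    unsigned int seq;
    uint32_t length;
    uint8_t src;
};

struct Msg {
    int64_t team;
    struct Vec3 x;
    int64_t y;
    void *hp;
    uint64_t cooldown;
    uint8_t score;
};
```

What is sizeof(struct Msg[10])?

Vec3: 0..4  seq  (4B, 4-aligned); 4..8  length  (4B, 4-aligned); 8..9  src  (1B, 1-aligned); 9..12  -- tail padding (3B); sizeof = 12, alignof = 4
0..8  team  (8B, 8-aligned)
8..20  x  (12B, 4-aligned)
20..24  -- padding (4B)
24..32  y  (8B, 8-aligned)
32..40  hp  (8B, 8-aligned)
40..48  cooldown  (8B, 8-aligned)
48..49  score  (1B, 1-aligned)
49..56  -- tail padding (7B)
sizeof = 56, alignof = 8
array of 10: 10 × 56 = 560

560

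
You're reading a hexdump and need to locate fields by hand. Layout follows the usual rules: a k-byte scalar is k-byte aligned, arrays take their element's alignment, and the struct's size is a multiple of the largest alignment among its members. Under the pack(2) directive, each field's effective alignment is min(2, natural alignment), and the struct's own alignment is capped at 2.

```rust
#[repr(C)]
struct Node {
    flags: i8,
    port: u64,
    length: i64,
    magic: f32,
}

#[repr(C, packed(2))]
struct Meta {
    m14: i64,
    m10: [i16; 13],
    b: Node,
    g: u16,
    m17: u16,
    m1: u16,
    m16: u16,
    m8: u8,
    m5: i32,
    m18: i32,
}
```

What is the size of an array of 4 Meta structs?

Node: flags at 0 (size 1, align 1) → ends 1; pad 7 to align 8 for port; port at 8 (size 8, align 8) → ends 16; length at 16 (size 8, align 8) → ends 24; magic at 24 (size 4, align 4) → ends 28; tail pad 4 to reach multiple of 8; total 32 bytes, alignment 8
m14 at 0 (size 8, align 2) → ends 8
m10 at 8 (size 26, align 2) → ends 34
b at 34 (size 32, align 2) → ends 66
g at 66 (size 2, align 2) → ends 68
m17 at 68 (size 2, align 2) → ends 70
m1 at 70 (size 2, align 2) → ends 72
m16 at 72 (size 2, align 2) → ends 74
m8 at 74 (size 1, align 1) → ends 75
pad 1 to align 2 for m5
m5 at 76 (size 4, align 2) → ends 80
m18 at 80 (size 4, align 2) → ends 84
total 84 bytes, alignment 2
array of 4: 4 × 84 = 336

336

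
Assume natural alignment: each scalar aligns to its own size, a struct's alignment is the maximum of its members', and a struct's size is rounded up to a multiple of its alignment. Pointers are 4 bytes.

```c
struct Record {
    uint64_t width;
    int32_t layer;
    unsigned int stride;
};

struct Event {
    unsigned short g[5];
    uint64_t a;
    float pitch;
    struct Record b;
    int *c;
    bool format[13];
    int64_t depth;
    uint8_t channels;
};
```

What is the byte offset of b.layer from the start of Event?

Record: @0: width [8B, align 8] → 8; @8: layer [4B, align 4] → 12; @12: stride [4B, align 4] → 16; size 16, align 8
@0: g [10B, align 2] → 10
+6 pad (align 8)
@16: a [8B, align 8] → 24
@24: pitch [4B, align 4] → 28
+4 pad (align 8)
@32: b [16B, align 8] → 48
within Record: layer at 8
32 + 8 = 40

40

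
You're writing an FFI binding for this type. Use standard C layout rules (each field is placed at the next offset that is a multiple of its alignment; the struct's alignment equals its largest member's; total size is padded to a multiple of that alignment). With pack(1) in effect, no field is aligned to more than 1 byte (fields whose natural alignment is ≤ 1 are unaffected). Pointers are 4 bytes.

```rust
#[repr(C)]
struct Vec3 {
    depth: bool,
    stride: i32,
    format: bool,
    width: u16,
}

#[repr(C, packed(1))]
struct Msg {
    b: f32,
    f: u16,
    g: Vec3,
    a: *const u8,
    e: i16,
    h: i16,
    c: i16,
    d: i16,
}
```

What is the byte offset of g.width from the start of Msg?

Vec3: @0: depth [1B, align 1] → 1; +3 pad (align 4); @4: stride [4B, align 4] → 8; @8: format [1B, align 1] → 9; +1 pad (align 2); @10: width [2B, align 2] → 12; size 12, align 4
@0: b [4B, align 1] → 4
@4: f [2B, align 1] → 6
@6: g [12B, align 1] → 18
within Vec3: width at 10
6 + 10 = 16

16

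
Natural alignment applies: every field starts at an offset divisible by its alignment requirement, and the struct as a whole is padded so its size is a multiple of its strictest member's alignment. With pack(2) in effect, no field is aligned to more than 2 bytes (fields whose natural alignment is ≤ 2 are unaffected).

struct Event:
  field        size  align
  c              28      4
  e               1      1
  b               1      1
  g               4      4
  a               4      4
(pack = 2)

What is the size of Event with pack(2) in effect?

0..28  c  (28B, 2-aligned)
28..29  e  (1B, 1-aligned)
29..30  b  (1B, 1-aligned)
30..34  g  (4B, 2-aligned)
34..38  a  (4B, 2-aligned)
sizeof = 38, alignof = 2

38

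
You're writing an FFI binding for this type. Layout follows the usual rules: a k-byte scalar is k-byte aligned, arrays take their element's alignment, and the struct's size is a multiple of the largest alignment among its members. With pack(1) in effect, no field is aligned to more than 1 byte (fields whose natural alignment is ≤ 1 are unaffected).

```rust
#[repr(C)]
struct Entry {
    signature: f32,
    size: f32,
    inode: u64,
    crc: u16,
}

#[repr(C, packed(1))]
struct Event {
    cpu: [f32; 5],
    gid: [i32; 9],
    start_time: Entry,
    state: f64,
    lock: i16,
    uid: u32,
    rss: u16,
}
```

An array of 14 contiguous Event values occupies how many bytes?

1344

Entry: 0..4  signature  (4B, 4-aligned); 4..8  size  (4B, 4-aligned); 8..16  inode  (8B, 8-aligned); 16..18  crc  (2B, 2-aligned); 18..24  -- tail padding (6B); sizeof = 24, alignof = 8
0..20  cpu  (20B, 1-aligned)
20..56  gid  (36B, 1-aligned)
56..80  start_time  (24B, 1-aligned)
80..88  state  (8B, 1-aligned)
88..90  lock  (2B, 1-aligned)
90..94  uid  (4B, 1-aligned)
94..96  rss  (2B, 1-aligned)
sizeof = 96, alignof = 1
array of 14: 14 × 96 = 1344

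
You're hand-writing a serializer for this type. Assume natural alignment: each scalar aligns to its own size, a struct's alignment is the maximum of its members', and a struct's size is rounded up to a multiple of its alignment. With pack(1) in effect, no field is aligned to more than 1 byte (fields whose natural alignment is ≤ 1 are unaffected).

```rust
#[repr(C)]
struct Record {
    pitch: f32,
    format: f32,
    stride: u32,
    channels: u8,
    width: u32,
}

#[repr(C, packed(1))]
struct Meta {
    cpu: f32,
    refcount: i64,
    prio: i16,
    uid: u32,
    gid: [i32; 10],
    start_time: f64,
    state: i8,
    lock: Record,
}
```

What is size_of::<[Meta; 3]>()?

Record: 0..4  pitch  (4B, 4-aligned); 4..8  format  (4B, 4-aligned); 8..12  stride  (4B, 4-aligned); 12..13  channels  (1B, 1-aligned); 13..16  -- padding (3B); 16..20  width  (4B, 4-aligned); sizeof = 20, alignof = 4
0..4  cpu  (4B, 1-aligned)
4..12  refcount  (8B, 1-aligned)
12..14  prio  (2B, 1-aligned)
14..18  uid  (4B, 1-aligned)
18..58  gid  (40B, 1-aligned)
58..66  start_time  (8B, 1-aligned)
66..67  state  (1B, 1-aligned)
67..87  lock  (20B, 1-aligned)
sizeof = 87, alignof = 1
array of 3: 3 × 87 = 261

261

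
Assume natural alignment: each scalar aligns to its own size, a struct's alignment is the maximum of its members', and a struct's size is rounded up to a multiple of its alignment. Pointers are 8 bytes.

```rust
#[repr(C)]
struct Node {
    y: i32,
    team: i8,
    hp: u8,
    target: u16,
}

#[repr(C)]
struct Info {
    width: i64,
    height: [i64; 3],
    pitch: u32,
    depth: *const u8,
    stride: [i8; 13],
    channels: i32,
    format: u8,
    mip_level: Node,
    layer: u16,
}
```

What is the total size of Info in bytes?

Node: 0..4  y  (4B, 4-aligned); 4..5  team  (1B, 1-aligned); 5..6  hp  (1B, 1-aligned); 6..8  target  (2B, 2-aligned); sizeof = 8, alignof = 4
0..8  width  (8B, 8-aligned)
8..32  height  (24B, 8-aligned)
32..36  pitch  (4B, 4-aligned)
36..40  -- padding (4B)
40..48  depth  (8B, 8-aligned)
48..61  stride  (13B, 1-aligned)
61..64  -- padding (3B)
64..68  channels  (4B, 4-aligned)
68..69  format  (1B, 1-aligned)
69..72  -- padding (3B)
72..80  mip_level  (8B, 4-aligned)
80..82  layer  (2B, 2-aligned)
82..88  -- tail padding (6B)
sizeof = 88, alignof = 8

88 bytes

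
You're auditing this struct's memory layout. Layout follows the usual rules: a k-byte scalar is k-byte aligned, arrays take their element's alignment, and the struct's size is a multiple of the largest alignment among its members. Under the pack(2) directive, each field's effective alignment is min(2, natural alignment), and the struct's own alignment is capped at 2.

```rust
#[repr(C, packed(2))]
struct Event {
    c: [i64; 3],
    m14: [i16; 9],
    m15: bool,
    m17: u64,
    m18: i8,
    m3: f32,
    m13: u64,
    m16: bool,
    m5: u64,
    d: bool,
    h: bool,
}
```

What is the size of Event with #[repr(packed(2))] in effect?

78

0..24  c  (24B, 2-aligned)
24..42  m14  (18B, 2-aligned)
42..43  m15  (1B, 1-aligned)
43..44  -- padding (1B)
44..52  m17  (8B, 2-aligned)
52..53  m18  (1B, 1-aligned)
53..54  -- padding (1B)
54..58  m3  (4B, 2-aligned)
58..66  m13  (8B, 2-aligned)
66..67  m16  (1B, 1-aligned)
67..68  -- padding (1B)
68..76  m5  (8B, 2-aligned)
76..77  d  (1B, 1-aligned)
77..78  h  (1B, 1-aligned)
sizeof = 78, alignof = 2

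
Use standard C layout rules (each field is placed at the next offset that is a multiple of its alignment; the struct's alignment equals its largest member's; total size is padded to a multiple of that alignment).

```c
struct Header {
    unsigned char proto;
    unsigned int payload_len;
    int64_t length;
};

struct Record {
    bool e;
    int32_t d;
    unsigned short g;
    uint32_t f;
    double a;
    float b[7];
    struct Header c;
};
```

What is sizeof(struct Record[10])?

720

Header: @0: proto [1B, align 1] → 1; +3 pad (align 4); @4: payload_len [4B, align 4] → 8; @8: length [8B, align 8] → 16; size 16, align 8
@0: e [1B, align 1] → 1
+3 pad (align 4)
@4: d [4B, align 4] → 8
@8: g [2B, align 2] → 10
+2 pad (align 4)
@12: f [4B, align 4] → 16
@16: a [8B, align 8] → 24
@24: b [28B, align 4] → 52
+4 pad (align 8)
@56: c [16B, align 8] → 72
size 72, align 8
array of 10: 10 × 72 = 720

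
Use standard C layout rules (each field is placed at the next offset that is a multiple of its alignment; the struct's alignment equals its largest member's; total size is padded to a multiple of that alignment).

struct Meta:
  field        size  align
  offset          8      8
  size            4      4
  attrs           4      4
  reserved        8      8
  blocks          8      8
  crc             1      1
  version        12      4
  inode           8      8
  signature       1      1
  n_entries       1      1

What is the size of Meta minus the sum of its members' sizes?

9

@0: offset [8B, align 8] → 8
@8: size [4B, align 4] → 12
@12: attrs [4B, align 4] → 16
@16: reserved [8B, align 8] → 24
@24: blocks [8B, align 8] → 32
@32: crc [1B, align 1] → 33
+3 pad (align 4)
@36: version [12B, align 4] → 48
@48: inode [8B, align 8] → 56
@56: signature [1B, align 1] → 57
@57: n_entries [1B, align 1] → 58
+6 tail pad (align 8)
size 64, align 8
data bytes 55, size 64 → padding 9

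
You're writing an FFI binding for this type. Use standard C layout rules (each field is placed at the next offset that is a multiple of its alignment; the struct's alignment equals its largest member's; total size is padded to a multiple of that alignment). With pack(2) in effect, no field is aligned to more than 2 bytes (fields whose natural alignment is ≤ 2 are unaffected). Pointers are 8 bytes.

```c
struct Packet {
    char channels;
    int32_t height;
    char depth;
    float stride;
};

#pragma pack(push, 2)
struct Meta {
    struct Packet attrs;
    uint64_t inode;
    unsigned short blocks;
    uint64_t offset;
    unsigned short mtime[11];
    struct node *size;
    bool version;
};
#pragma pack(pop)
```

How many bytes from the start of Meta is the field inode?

16

Packet: @0: channels [1B, align 1] → 1; +3 pad (align 4); @4: height [4B, align 4] → 8; @8: depth [1B, align 1] → 9; +3 pad (align 4); @12: stride [4B, align 4] → 16; size 16, align 4
@0: attrs [16B, align 2] → 16
@16: inode [8B, align 2] → 24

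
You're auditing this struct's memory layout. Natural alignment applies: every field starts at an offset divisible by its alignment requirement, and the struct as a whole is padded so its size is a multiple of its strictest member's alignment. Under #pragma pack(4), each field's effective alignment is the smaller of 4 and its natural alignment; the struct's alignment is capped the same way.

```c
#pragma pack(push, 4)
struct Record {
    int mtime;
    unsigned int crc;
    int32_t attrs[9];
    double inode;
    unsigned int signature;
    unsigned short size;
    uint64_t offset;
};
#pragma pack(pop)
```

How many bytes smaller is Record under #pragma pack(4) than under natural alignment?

4

natural layout:
  mtime at 0 (size 4, align 4) → ends 4
  crc at 4 (size 4, align 4) → ends 8
  attrs at 8 (size 36, align 4) → ends 44
  pad 4 to align 8 for inode
  inode at 48 (size 8, align 8) → ends 56
  signature at 56 (size 4, align 4) → ends 60
  size at 60 (size 2, align 2) → ends 62
  pad 2 to align 8 for offset
  offset at 64 (size 8, align 8) → ends 72
  total 72 bytes, alignment 8
packed(4) layout:
  mtime at 0 (size 4, align 4) → ends 4
  crc at 4 (size 4, align 4) → ends 8
  attrs at 8 (size 36, align 4) → ends 44
  inode at 44 (size 8, align 4) → ends 52
  signature at 52 (size 4, align 4) → ends 56
  size at 56 (size 2, align 2) → ends 58
  pad 2 to align 4 for offset
  offset at 60 (size 8, align 4) → ends 68
  total 68 bytes, alignment 4
72 − 68 = 4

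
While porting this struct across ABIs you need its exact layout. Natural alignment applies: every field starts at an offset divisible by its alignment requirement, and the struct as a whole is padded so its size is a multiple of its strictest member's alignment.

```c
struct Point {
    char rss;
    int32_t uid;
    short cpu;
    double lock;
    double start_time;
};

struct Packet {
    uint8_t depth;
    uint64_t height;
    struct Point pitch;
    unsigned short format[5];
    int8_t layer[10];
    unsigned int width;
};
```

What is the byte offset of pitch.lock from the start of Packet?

32

Point: 0..1  rss  (1B, 1-aligned); 1..4  -- padding (3B); 4..8  uid  (4B, 4-aligned); 8..10  cpu  (2B, 2-aligned); 10..16  -- padding (6B); 16..24  lock  (8B, 8-aligned); 24..32  start_time  (8B, 8-aligned); sizeof = 32, alignof = 8
0..1  depth  (1B, 1-aligned)
1..8  -- padding (7B)
8..16  height  (8B, 8-aligned)
16..48  pitch  (32B, 8-aligned)
within Point: lock at 16
16 + 16 = 32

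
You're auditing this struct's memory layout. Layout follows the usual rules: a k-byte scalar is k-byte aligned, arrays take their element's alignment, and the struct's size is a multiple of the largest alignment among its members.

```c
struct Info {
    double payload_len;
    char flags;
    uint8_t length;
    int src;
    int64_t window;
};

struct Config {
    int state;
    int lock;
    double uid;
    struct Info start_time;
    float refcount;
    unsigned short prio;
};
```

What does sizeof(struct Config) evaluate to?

48

Info: payload_len at 0 (size 8, align 8) → ends 8; flags at 8 (size 1, align 1) → ends 9; length at 9 (size 1, align 1) → ends 10; pad 2 to align 4 for src; src at 12 (size 4, align 4) → ends 16; window at 16 (size 8, align 8) → ends 24; total 24 bytes, alignment 8
state at 0 (size 4, align 4) → ends 4
lock at 4 (size 4, align 4) → ends 8
uid at 8 (size 8, align 8) → ends 16
start_time at 16 (size 24, align 8) → ends 40
refcount at 40 (size 4, align 4) → ends 44
prio at 44 (size 2, align 2) → ends 46
tail pad 2 to reach multiple of 8
total 48 bytes, alignment 8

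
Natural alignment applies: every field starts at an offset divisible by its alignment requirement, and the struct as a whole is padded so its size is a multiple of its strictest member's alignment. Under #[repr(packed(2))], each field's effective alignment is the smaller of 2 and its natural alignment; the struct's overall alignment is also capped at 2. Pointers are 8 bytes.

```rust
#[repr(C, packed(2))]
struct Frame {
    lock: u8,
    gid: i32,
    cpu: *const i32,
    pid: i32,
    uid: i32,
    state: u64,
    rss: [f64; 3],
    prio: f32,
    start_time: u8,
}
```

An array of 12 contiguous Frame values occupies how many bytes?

0..1  lock  (1B, 1-aligned)
1..2  -- padding (1B)
2..6  gid  (4B, 2-aligned)
6..14  cpu  (8B, 2-aligned)
14..18  pid  (4B, 2-aligned)
18..22  uid  (4B, 2-aligned)
22..30  state  (8B, 2-aligned)
30..54  rss  (24B, 2-aligned)
54..58  prio  (4B, 2-aligned)
58..59  start_time  (1B, 1-aligned)
59..60  -- tail padding (1B)
sizeof = 60, alignof = 2
array of 12: 12 × 60 = 720

720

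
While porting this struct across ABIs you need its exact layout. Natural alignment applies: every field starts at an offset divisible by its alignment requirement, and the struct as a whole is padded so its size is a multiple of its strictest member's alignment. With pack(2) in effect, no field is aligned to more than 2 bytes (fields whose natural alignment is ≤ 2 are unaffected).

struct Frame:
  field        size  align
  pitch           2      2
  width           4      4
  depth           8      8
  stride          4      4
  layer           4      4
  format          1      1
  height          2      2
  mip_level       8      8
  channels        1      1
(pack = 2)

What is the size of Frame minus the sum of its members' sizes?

pitch at 0 (size 2, align 2) → ends 2
width at 2 (size 4, align 2) → ends 6
depth at 6 (size 8, align 2) → ends 14
stride at 14 (size 4, align 2) → ends 18
layer at 18 (size 4, align 2) → ends 22
format at 22 (size 1, align 1) → ends 23
pad 1 to align 2 for height
height at 24 (size 2, align 2) → ends 26
mip_level at 26 (size 8, align 2) → ends 34
channels at 34 (size 1, align 1) → ends 35
tail pad 1 to reach multiple of 2
total 36 bytes, alignment 2
data bytes 34, size 36 → padding 2

2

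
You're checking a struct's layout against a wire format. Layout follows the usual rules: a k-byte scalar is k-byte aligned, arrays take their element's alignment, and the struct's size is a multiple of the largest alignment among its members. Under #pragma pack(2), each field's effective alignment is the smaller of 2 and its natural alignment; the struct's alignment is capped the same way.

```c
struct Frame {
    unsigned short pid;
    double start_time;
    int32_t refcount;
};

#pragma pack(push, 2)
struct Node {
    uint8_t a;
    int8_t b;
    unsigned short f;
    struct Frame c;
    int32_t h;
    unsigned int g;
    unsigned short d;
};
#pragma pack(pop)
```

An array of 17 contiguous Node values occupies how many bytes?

Frame: 0..2  pid  (2B, 2-aligned); 2..8  -- padding (6B); 8..16  start_time  (8B, 8-aligned); 16..20  refcount  (4B, 4-aligned); 20..24  -- tail padding (4B); sizeof = 24, alignof = 8
0..1  a  (1B, 1-aligned)
1..2  b  (1B, 1-aligned)
2..4  f  (2B, 2-aligned)
4..28  c  (24B, 2-aligned)
28..32  h  (4B, 2-aligned)
32..36  g  (4B, 2-aligned)
36..38  d  (2B, 2-aligned)
sizeof = 38, alignof = 2
array of 17: 17 × 38 = 646

646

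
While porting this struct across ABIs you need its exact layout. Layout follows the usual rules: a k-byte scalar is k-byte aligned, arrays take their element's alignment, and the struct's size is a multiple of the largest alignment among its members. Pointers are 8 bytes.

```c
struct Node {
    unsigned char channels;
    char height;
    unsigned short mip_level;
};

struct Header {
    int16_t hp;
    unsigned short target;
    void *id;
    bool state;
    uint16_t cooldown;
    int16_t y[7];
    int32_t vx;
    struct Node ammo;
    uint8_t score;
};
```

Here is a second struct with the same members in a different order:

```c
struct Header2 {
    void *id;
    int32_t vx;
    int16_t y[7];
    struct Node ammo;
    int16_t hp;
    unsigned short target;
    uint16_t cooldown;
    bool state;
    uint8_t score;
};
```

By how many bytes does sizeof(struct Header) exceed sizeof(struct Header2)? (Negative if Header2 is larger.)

8

Node: @0: channels [1B, align 1] → 1; @1: height [1B, align 1] → 2; @2: mip_level [2B, align 2] → 4; size 4, align 2
@0: hp [2B, align 2] → 2
@2: target [2B, align 2] → 4
+4 pad (align 8)
@8: id [8B, align 8] → 16
@16: state [1B, align 1] → 17
+1 pad (align 2)
@18: cooldown [2B, align 2] → 20
@20: y [14B, align 2] → 34
+2 pad (align 4)
@36: vx [4B, align 4] → 40
@40: ammo [4B, align 2] → 44
@44: score [1B, align 1] → 45
+3 tail pad (align 8)
size 48, align 8
— Header2 —
@0: id [8B, align 8] → 8
@8: vx [4B, align 4] → 12
@12: y [14B, align 2] → 26
@26: ammo [4B, align 2] → 30
@30: hp [2B, align 2] → 32
@32: target [2B, align 2] → 34
@34: cooldown [2B, align 2] → 36
@36: state [1B, align 1] → 37
@37: score [1B, align 1] → 38
+2 tail pad (align 8)
size 40, align 8
48 − 40 = 8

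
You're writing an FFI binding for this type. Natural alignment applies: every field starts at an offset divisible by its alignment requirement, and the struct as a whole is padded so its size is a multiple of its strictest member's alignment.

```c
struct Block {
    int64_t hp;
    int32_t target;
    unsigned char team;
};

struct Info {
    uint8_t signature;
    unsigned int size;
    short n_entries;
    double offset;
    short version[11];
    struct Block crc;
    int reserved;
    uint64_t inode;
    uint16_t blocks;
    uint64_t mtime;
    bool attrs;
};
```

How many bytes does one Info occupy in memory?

104

Block: 0..8  hp  (8B, 8-aligned); 8..12  target  (4B, 4-aligned); 12..13  team  (1B, 1-aligned); 13..16  -- tail padding (3B); sizeof = 16, alignof = 8
0..1  signature  (1B, 1-aligned)
1..4  -- padding (3B)
4..8  size  (4B, 4-aligned)
8..10  n_entries  (2B, 2-aligned)
10..16  -- padding (6B)
16..24  offset  (8B, 8-aligned)
24..46  version  (22B, 2-aligned)
46..48  -- padding (2B)
48..64  crc  (16B, 8-aligned)
64..68  reserved  (4B, 4-aligned)
68..72  -- padding (4B)
72..80  inode  (8B, 8-aligned)
80..82  blocks  (2B, 2-aligned)
82..88  -- padding (6B)
88..96  mtime  (8B, 8-aligned)
96..97  attrs  (1B, 1-aligned)
97..104  -- tail padding (7B)
sizeof = 104, alignof = 8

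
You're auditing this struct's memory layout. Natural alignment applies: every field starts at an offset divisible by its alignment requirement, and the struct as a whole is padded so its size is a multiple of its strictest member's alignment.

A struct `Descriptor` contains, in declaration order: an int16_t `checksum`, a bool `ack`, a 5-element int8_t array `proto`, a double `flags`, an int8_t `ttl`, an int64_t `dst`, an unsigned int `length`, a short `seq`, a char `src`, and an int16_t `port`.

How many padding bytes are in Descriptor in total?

14

0..2  checksum  (2B, 2-aligned)
2..3  ack  (1B, 1-aligned)
3..8  proto  (5B, 1-aligned)
8..16  flags  (8B, 8-aligned)
16..17  ttl  (1B, 1-aligned)
17..24  -- padding (7B)
24..32  dst  (8B, 8-aligned)
32..36  length  (4B, 4-aligned)
36..38  seq  (2B, 2-aligned)
38..39  src  (1B, 1-aligned)
39..40  -- padding (1B)
40..42  port  (2B, 2-aligned)
42..48  -- tail padding (6B)
sizeof = 48, alignof = 8
data bytes 34, size 48 → padding 14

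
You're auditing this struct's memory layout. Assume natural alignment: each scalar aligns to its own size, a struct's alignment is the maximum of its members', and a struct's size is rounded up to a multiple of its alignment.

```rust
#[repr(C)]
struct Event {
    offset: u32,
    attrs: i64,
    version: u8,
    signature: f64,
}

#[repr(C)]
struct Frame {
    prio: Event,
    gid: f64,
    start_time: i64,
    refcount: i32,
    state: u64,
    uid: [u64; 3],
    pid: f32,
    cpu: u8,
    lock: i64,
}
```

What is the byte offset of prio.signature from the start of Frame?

Event: @0: offset [4B, align 4] → 4; +4 pad (align 8); @8: attrs [8B, align 8] → 16; @16: version [1B, align 1] → 17; +7 pad (align 8); @24: signature [8B, align 8] → 32; size 32, align 8
@0: prio [32B, align 8] → 32
within Event: signature at 24
0 + 24 = 24

24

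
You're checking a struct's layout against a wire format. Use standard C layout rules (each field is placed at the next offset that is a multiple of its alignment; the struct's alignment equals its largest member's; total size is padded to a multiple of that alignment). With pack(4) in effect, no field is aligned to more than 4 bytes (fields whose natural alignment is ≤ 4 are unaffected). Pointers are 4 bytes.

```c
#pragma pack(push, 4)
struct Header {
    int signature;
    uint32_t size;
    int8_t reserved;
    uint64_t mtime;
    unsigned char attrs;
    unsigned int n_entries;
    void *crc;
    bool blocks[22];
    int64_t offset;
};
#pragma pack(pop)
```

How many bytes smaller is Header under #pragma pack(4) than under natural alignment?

8

natural layout:
  signature at 0 (size 4, align 4) → ends 4
  size at 4 (size 4, align 4) → ends 8
  reserved at 8 (size 1, align 1) → ends 9
  pad 7 to align 8 for mtime
  mtime at 16 (size 8, align 8) → ends 24
  attrs at 24 (size 1, align 1) → ends 25
  pad 3 to align 4 for n_entries
  n_entries at 28 (size 4, align 4) → ends 32
  crc at 32 (size 4, align 4) → ends 36
  blocks at 36 (size 22, align 1) → ends 58
  pad 6 to align 8 for offset
  offset at 64 (size 8, align 8) → ends 72
  total 72 bytes, alignment 8
packed(4) layout:
  signature at 0 (size 4, align 4) → ends 4
  size at 4 (size 4, align 4) → ends 8
  reserved at 8 (size 1, align 1) → ends 9
  pad 3 to align 4 for mtime
  mtime at 12 (size 8, align 4) → ends 20
  attrs at 20 (size 1, align 1) → ends 21
  pad 3 to align 4 for n_entries
  n_entries at 24 (size 4, align 4) → ends 28
  crc at 28 (size 4, align 4) → ends 32
  blocks at 32 (size 22, align 1) → ends 54
  pad 2 to align 4 for offset
  offset at 56 (size 8, align 4) → ends 64
  total 64 bytes, alignment 4
72 − 64 = 8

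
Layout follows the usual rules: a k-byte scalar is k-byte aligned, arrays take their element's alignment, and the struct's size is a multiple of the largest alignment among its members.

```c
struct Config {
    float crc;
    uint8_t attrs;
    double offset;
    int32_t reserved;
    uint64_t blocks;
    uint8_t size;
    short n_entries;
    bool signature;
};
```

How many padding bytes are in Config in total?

11

0..4  crc  (4B, 4-aligned)
4..5  attrs  (1B, 1-aligned)
5..8  -- padding (3B)
8..16  offset  (8B, 8-aligned)
16..20  reserved  (4B, 4-aligned)
20..24  -- padding (4B)
24..32  blocks  (8B, 8-aligned)
32..33  size  (1B, 1-aligned)
33..34  -- padding (1B)
34..36  n_entries  (2B, 2-aligned)
36..37  signature  (1B, 1-aligned)
37..40  -- tail padding (3B)
sizeof = 40, alignof = 8
data bytes 29, size 40 → padding 11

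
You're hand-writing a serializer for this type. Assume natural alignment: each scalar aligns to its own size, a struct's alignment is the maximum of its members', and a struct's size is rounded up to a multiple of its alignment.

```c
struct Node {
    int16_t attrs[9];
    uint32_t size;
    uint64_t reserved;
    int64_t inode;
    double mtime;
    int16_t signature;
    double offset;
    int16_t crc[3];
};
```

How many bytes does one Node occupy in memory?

0..18  attrs  (18B, 2-aligned)
18..20  -- padding (2B)
20..24  size  (4B, 4-aligned)
24..32  reserved  (8B, 8-aligned)
32..40  inode  (8B, 8-aligned)
40..48  mtime  (8B, 8-aligned)
48..50  signature  (2B, 2-aligned)
50..56  -- padding (6B)
56..64  offset  (8B, 8-aligned)
64..70  crc  (6B, 2-aligned)
70..72  -- tail padding (2B)
sizeof = 72, alignof = 8

72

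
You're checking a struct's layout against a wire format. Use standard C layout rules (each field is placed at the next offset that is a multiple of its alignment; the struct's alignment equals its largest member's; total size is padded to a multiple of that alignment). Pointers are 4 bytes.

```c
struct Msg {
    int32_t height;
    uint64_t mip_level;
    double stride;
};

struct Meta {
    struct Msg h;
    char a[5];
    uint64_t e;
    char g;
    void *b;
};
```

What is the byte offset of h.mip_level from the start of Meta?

8

Msg: @0: height [4B, align 4] → 4; +4 pad (align 8); @8: mip_level [8B, align 8] → 16; @16: stride [8B, align 8] → 24; size 24, align 8
@0: h [24B, align 8] → 24
within Msg: mip_level at 8
0 + 8 = 8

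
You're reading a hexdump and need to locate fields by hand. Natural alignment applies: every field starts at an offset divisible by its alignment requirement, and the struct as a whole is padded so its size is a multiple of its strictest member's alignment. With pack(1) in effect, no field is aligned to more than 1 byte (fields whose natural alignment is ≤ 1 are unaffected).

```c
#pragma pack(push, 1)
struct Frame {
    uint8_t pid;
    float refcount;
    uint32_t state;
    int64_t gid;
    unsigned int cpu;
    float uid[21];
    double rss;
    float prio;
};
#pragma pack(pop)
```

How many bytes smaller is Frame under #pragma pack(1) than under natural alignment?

11

natural layout:
  0..1  pid  (1B, 1-aligned)
  1..4  -- padding (3B)
  4..8  refcount  (4B, 4-aligned)
  8..12  state  (4B, 4-aligned)
  12..16  -- padding (4B)
  16..24  gid  (8B, 8-aligned)
  24..28  cpu  (4B, 4-aligned)
  28..112  uid  (84B, 4-aligned)
  112..120  rss  (8B, 8-aligned)
  120..124  prio  (4B, 4-aligned)
  124..128  -- tail padding (4B)
  sizeof = 128, alignof = 8
packed(1) layout:
  0..1  pid  (1B, 1-aligned)
  1..5  refcount  (4B, 1-aligned)
  5..9  state  (4B, 1-aligned)
  9..17  gid  (8B, 1-aligned)
  17..21  cpu  (4B, 1-aligned)
  21..105  uid  (84B, 1-aligned)
  105..113  rss  (8B, 1-aligned)
  113..117  prio  (4B, 1-aligned)
  sizeof = 117, alignof = 1
128 − 117 = 11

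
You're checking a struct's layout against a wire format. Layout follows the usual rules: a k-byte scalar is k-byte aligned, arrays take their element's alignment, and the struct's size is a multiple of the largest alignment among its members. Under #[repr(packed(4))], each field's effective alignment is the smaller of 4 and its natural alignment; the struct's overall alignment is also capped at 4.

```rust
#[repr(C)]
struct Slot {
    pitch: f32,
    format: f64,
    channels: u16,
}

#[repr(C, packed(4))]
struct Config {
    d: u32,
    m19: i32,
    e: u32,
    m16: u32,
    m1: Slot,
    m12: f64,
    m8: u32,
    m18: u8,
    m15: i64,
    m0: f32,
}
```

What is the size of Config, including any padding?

68

Slot: pitch at 0 (size 4, align 4) → ends 4; pad 4 to align 8 for format; format at 8 (size 8, align 8) → ends 16; channels at 16 (size 2, align 2) → ends 18; tail pad 6 to reach multiple of 8; total 24 bytes, alignment 8
d at 0 (size 4, align 4) → ends 4
m19 at 4 (size 4, align 4) → ends 8
e at 8 (size 4, align 4) → ends 12
m16 at 12 (size 4, align 4) → ends 16
m1 at 16 (size 24, align 4) → ends 40
m12 at 40 (size 8, align 4) → ends 48
m8 at 48 (size 4, align 4) → ends 52
m18 at 52 (size 1, align 1) → ends 53
pad 3 to align 4 for m15
m15 at 56 (size 8, align 4) → ends 64
m0 at 64 (size 4, align 4) → ends 68
total 68 bytes, alignment 4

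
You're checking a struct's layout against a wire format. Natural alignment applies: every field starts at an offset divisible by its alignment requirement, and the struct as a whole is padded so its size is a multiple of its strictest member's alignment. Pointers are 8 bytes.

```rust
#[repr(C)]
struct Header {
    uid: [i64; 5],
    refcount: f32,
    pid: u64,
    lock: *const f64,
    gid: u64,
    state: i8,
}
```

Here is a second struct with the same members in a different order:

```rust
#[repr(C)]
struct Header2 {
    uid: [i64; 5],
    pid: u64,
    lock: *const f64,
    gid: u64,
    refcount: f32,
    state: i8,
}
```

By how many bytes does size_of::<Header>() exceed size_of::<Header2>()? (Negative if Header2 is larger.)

8

uid at 0 (size 40, align 8) → ends 40
refcount at 40 (size 4, align 4) → ends 44
pad 4 to align 8 for pid
pid at 48 (size 8, align 8) → ends 56
lock at 56 (size 8, align 8) → ends 64
gid at 64 (size 8, align 8) → ends 72
state at 72 (size 1, align 1) → ends 73
tail pad 7 to reach multiple of 8
total 80 bytes, alignment 8
— Header2 —
uid at 0 (size 40, align 8) → ends 40
pid at 40 (size 8, align 8) → ends 48
lock at 48 (size 8, align 8) → ends 56
gid at 56 (size 8, align 8) → ends 64
refcount at 64 (size 4, align 4) → ends 68
state at 68 (size 1, align 1) → ends 69
tail pad 3 to reach multiple of 8
total 72 bytes, alignment 8
80 − 72 = 8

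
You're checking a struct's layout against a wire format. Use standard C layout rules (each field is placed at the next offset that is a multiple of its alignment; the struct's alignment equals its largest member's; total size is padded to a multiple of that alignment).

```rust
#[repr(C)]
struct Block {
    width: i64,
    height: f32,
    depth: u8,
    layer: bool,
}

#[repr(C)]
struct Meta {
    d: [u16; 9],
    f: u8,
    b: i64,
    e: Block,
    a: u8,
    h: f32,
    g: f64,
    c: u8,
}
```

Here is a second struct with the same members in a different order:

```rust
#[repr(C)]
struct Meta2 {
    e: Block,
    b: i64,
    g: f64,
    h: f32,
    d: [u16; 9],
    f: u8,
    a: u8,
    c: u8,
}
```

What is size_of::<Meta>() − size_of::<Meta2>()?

8

Block: width at 0 (size 8, align 8) → ends 8; height at 8 (size 4, align 4) → ends 12; depth at 12 (size 1, align 1) → ends 13; layer at 13 (size 1, align 1) → ends 14; tail pad 2 to reach multiple of 8; total 16 bytes, alignment 8
d at 0 (size 18, align 2) → ends 18
f at 18 (size 1, align 1) → ends 19
pad 5 to align 8 for b
b at 24 (size 8, align 8) → ends 32
e at 32 (size 16, align 8) → ends 48
a at 48 (size 1, align 1) → ends 49
pad 3 to align 4 for h
h at 52 (size 4, align 4) → ends 56
g at 56 (size 8, align 8) → ends 64
c at 64 (size 1, align 1) → ends 65
tail pad 7 to reach multiple of 8
total 72 bytes, alignment 8
— Meta2 —
e at 0 (size 16, align 8) → ends 16
b at 16 (size 8, align 8) → ends 24
g at 24 (size 8, align 8) → ends 32
h at 32 (size 4, align 4) → ends 36
d at 36 (size 18, align 2) → ends 54
f at 54 (size 1, align 1) → ends 55
a at 55 (size 1, align 1) → ends 56
c at 56 (size 1, align 1) → ends 57
tail pad 7 to reach multiple of 8
total 64 bytes, alignment 8
72 − 64 = 8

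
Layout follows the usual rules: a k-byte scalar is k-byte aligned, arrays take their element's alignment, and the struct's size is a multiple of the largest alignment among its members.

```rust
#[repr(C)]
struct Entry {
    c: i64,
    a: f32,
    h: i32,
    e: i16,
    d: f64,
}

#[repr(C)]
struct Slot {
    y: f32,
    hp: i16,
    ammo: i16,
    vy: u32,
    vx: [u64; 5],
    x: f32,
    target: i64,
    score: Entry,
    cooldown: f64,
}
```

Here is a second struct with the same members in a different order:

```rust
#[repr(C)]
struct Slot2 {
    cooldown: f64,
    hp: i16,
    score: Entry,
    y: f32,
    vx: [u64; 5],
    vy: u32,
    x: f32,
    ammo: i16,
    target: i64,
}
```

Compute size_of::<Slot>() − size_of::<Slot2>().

Entry: @0: c [8B, align 8] → 8; @8: a [4B, align 4] → 12; @12: h [4B, align 4] → 16; @16: e [2B, align 2] → 18; +6 pad (align 8); @24: d [8B, align 8] → 32; size 32, align 8
@0: y [4B, align 4] → 4
@4: hp [2B, align 2] → 6
@6: ammo [2B, align 2] → 8
@8: vy [4B, align 4] → 12
+4 pad (align 8)
@16: vx [40B, align 8] → 56
@56: x [4B, align 4] → 60
+4 pad (align 8)
@64: target [8B, align 8] → 72
@72: score [32B, align 8] → 104
@104: cooldown [8B, align 8] → 112
size 112, align 8
— Slot2 —
@0: cooldown [8B, align 8] → 8
@8: hp [2B, align 2] → 10
+6 pad (align 8)
@16: score [32B, align 8] → 48
@48: y [4B, align 4] → 52
+4 pad (align 8)
@56: vx [40B, align 8] → 96
@96: vy [4B, align 4] → 100
@100: x [4B, align 4] → 104
@104: ammo [2B, align 2] → 106
+6 pad (align 8)
@112: target [8B, align 8] → 120
size 120, align 8
112 − 120 = -8

-8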